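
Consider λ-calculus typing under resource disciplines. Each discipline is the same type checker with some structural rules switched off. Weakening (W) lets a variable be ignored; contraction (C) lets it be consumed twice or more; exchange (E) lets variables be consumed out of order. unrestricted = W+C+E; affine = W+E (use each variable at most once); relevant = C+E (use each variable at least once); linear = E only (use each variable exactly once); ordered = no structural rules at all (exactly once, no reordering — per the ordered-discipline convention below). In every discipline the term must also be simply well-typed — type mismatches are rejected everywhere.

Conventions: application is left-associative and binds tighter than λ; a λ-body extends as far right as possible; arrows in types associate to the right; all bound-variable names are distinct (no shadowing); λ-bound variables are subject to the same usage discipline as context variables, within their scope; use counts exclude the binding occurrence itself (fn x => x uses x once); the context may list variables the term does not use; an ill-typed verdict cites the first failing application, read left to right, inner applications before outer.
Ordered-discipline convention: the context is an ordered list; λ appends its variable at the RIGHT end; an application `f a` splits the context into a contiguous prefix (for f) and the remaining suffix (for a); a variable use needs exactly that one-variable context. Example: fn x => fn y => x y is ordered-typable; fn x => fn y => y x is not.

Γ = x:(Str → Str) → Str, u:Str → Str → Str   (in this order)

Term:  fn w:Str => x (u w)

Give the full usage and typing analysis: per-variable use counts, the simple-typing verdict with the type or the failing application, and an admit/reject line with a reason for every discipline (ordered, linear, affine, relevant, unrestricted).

usage: x: 1×, u: 1×, w (λ-bound): 1×
use order (left to right): x, u, w
typing: ✓ — Str → Str
ordered: ✓, x, u, w: once each, no exchange needed
linear: ✓, exactly-once usage across x, u, w
affine: ✓, at most one use each (x, u, w)
relevant: ✓, none of x, u, w goes unused
unrestricted: ✓, type-checks (Str → Str) and nothing is barred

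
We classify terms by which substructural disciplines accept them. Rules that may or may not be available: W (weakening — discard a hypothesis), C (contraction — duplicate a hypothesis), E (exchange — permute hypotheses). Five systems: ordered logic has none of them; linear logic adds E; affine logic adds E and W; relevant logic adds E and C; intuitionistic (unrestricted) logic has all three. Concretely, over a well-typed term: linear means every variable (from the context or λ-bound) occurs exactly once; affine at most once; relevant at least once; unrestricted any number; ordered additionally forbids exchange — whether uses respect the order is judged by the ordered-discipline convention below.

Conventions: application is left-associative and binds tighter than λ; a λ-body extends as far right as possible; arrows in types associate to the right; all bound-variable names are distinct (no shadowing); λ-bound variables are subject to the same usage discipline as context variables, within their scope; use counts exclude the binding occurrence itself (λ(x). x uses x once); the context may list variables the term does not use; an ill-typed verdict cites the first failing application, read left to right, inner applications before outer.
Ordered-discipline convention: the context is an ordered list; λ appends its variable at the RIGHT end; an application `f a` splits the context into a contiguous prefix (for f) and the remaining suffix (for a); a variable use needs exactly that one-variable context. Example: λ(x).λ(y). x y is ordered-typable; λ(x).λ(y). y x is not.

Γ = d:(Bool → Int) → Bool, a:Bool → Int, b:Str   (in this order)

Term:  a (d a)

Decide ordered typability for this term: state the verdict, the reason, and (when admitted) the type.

no — a ×2 used more than once (contraction); unused: b — weakening required
use counts: d: 1; a: 2; b: 0
uses in reading order: a, d, a
typing: well-typed — term : Int
across the five disciplines: ordered ✗ · linear ✗ · affine ✗ · relevant ✗ · unrestricted ✓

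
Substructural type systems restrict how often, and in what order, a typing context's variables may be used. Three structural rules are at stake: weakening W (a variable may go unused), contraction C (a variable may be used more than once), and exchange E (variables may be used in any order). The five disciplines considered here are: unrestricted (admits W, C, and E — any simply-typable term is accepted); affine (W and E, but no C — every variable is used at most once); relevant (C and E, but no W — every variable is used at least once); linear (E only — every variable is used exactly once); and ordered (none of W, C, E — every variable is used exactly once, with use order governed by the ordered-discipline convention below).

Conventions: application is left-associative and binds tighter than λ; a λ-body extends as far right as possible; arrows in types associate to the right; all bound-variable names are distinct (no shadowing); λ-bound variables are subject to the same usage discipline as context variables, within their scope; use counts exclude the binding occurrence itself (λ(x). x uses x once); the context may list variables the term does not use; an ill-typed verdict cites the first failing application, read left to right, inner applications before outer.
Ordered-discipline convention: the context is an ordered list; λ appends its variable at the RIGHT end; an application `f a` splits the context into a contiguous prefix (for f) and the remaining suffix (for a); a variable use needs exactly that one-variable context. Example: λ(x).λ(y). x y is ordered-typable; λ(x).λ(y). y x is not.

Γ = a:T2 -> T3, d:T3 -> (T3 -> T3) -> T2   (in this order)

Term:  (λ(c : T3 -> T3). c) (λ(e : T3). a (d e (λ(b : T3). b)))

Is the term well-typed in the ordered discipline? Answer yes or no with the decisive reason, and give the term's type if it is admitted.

yes — a, d, c, e, b: once each, no exchange needed; term : T3 -> T3
counts: a: 1×; d: 1×; c (λ-bound): 1×; e (λ-bound): 1×; b (λ-bound): 1×
order of uses: c, a, d, e, b
typing: ✓ — T3 -> T3
across the five disciplines: ordered ✓; linear ✓; affine ✓; relevant ✓; unrestricted ✓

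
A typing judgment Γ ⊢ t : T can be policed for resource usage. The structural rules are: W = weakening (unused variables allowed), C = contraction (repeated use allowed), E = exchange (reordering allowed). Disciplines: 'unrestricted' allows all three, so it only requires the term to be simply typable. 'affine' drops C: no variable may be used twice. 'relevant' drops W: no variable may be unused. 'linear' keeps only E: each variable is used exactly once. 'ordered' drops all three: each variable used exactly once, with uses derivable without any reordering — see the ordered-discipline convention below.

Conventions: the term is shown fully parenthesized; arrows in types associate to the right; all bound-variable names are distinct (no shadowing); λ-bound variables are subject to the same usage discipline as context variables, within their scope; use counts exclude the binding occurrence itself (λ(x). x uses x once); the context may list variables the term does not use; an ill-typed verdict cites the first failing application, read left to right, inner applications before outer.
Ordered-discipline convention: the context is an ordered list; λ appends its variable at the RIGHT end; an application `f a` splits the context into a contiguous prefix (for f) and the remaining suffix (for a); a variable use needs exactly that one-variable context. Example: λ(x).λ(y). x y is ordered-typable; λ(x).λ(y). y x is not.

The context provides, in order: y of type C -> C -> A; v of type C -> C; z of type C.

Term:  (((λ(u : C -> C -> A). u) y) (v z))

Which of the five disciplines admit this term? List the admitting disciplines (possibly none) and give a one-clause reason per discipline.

admitted by: ordered, linear, affine, relevant, unrestricted
variable uses: y=1, v=1, z=1, u (λ-bound)=1
use order (left to right): u, y, v, z
typing: well-typed — term : C -> A
ordered: ✓, single-use (y, v, z, u), ordered derivation ok
linear: ✓, y, v, z, u: one use apiece
affine: ✓, y, v, z, u: no repeats, contraction unneeded
relevant: ✓, at least one use each (y, v, z, u)
unrestricted: ✓, well-typed at C -> A; no restrictions here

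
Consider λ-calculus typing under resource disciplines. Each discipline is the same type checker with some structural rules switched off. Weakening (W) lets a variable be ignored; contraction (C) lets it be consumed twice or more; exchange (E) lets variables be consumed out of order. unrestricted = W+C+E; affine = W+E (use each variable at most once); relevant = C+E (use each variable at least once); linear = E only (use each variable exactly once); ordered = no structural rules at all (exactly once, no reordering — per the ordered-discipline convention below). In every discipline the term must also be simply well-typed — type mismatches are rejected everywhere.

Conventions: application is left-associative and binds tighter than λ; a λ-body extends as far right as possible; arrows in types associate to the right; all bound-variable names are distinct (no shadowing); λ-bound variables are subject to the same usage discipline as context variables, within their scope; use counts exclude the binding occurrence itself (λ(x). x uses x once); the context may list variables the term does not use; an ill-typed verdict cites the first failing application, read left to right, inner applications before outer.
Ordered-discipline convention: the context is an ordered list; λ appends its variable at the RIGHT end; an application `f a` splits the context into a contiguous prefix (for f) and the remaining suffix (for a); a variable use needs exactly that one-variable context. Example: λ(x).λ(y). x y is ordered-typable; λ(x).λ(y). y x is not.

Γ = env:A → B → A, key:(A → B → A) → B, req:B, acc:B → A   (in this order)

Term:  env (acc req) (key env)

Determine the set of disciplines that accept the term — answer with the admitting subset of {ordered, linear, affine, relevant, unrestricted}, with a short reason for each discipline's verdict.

accepted by: relevant, unrestricted
usage: env ×2, key ×1, req ×1, acc ×1
uses in reading order: env, acc, req, key, env
typing: well-typed at A
ordered: ✗, needs contraction — env ×2
linear: ✗, needs contraction — env ×2
affine: ✗, needs contraction — env ×2
relevant: ✓, every one of env, key, req, acc appears
unrestricted: ✓, well-typed at A; no restrictions here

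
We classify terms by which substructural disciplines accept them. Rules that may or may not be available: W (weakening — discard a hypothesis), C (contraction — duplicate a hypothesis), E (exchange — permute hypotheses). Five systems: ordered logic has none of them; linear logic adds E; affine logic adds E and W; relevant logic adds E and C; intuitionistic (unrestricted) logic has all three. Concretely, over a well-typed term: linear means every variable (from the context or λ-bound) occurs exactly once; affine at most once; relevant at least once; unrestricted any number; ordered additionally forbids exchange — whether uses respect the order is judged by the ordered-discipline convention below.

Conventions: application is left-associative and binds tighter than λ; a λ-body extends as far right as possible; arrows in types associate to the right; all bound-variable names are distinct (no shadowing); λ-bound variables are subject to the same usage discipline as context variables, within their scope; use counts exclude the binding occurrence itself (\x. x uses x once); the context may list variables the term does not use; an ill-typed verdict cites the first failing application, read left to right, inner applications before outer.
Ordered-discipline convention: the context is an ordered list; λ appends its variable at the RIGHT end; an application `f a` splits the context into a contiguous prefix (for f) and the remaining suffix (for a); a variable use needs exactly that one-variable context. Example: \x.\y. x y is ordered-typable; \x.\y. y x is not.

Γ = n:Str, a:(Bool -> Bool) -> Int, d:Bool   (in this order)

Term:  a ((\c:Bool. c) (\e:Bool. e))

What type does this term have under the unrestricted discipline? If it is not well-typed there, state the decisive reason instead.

not well-typed under unrestricted — fails simple typing
variable uses: n: 0; a: 1; d: 0; c (bound): 1; e (bound): 1
order of uses: a, c, e
typing: ill-typed: a function awaiting Bool gets Bool -> Bool
per-discipline verdicts: ordered ✗; linear ✗; affine ✗; relevant ✗; unrestricted ✗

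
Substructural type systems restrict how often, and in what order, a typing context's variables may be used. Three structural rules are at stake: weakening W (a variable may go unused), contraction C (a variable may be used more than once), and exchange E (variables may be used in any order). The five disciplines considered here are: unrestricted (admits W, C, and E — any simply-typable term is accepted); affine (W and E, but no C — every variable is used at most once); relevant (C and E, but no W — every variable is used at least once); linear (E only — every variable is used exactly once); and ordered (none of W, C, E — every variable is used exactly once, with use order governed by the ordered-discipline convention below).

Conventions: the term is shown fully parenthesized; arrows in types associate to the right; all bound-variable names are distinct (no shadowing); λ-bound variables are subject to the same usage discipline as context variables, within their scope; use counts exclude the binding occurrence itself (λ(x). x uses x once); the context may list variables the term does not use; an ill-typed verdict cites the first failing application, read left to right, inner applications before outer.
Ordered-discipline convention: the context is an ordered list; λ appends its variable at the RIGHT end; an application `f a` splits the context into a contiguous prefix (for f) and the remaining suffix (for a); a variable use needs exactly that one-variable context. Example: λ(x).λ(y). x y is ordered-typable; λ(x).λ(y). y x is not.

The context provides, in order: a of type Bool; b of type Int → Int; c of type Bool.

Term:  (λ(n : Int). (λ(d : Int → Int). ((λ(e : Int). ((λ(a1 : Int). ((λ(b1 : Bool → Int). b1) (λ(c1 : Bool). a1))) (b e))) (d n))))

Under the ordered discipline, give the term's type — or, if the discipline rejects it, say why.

not well-typed under ordered — a, c, c1 never used (weakening)
variable uses: a: 0×; b: 1×; c: 0×; n (bound): 1×; d (bound): 1×; e (bound): 1×; a1 (bound): 1×; b1 (bound): 1×; c1 (bound): 0×
left-to-right use order: b1, a1, b, e, d, n
typing: ✓ — Int → (Int → Int) → Bool → Int
all disciplines: ordered ✗ | linear ✗ | affine ✓ | relevant ✗ | unrestricted ✓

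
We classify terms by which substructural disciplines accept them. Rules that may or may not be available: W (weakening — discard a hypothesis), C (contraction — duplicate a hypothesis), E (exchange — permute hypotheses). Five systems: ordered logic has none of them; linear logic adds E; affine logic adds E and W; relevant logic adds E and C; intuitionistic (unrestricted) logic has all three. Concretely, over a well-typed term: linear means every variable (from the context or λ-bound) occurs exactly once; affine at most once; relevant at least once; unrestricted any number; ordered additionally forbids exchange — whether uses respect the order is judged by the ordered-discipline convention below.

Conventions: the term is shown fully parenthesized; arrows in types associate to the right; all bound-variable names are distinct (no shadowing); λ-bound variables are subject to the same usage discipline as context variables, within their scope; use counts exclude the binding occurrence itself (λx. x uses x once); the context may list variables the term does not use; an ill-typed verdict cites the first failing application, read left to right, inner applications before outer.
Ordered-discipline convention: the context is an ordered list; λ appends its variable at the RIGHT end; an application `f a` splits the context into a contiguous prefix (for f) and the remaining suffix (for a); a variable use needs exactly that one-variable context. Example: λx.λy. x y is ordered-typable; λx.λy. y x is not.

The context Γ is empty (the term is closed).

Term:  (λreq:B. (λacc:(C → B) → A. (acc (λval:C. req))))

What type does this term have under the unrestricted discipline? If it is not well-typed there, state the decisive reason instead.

term : B → ((C → B) → A) → A
usage: req (λ-bound) ×1, acc (λ-bound) ×1, val (λ-bound) ×0
order of uses: acc, req
typing: well-typed — term : B → ((C → B) → A) → A
per-discipline verdicts: ordered ✗; linear ✗; affine ✓; relevant ✗; unrestricted ✓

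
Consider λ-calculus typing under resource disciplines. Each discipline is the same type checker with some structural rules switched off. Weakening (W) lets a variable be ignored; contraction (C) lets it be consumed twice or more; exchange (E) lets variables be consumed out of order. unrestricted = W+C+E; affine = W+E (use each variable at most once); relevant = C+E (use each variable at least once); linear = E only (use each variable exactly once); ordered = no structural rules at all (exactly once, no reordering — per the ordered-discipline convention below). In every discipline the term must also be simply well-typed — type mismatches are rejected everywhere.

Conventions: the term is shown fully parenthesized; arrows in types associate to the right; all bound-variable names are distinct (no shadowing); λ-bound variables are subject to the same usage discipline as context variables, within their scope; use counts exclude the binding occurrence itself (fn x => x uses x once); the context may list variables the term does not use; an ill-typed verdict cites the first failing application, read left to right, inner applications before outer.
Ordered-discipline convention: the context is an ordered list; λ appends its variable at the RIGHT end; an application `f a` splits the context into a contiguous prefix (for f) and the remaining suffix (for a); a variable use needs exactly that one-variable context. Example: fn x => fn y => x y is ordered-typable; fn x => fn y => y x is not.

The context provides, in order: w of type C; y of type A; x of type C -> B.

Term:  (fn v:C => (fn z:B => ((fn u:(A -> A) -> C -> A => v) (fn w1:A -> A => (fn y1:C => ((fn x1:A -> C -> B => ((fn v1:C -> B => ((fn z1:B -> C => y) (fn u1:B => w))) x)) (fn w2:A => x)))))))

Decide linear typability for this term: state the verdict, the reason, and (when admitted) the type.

no — uses contraction: x ×2; unused: z, u, w1, y1, x1, v1, z1, u1, w2 — weakening required
usage: w: 1; y: 1; x: 2; v (λ-bound): 1; z (λ-bound): 0; u (λ-bound): 0; w1 (λ-bound): 0; y1 (λ-bound): 0; x1 (λ-bound): 0; v1 (λ-bound): 0; z1 (λ-bound): 0; u1 (λ-bound): 0; w2 (λ-bound): 0
order of uses: v, y, w, x, x
typing: ✓ — C -> B -> C
per-discipline verdicts: ordered ✗; linear ✗; affine ✗; relevant ✗; unrestricted ✓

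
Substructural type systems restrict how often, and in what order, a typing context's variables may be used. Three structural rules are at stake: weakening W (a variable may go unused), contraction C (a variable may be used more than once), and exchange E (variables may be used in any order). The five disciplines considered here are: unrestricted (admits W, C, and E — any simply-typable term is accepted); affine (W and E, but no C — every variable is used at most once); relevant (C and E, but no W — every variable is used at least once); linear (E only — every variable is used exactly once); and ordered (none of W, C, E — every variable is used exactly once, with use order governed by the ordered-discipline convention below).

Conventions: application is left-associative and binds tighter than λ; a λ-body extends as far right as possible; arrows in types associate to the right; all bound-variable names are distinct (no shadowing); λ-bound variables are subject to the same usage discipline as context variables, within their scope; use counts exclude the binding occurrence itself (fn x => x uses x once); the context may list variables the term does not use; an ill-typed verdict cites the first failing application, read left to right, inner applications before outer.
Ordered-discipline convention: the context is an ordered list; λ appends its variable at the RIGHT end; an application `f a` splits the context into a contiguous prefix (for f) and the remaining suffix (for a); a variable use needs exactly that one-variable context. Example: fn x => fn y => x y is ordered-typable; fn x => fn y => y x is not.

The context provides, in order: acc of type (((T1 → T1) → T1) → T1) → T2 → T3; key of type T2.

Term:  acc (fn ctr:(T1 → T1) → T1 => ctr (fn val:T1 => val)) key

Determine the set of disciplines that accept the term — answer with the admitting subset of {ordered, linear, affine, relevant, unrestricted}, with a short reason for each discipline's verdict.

admitted in: ordered, linear, affine, relevant, unrestricted
usage: acc: 1, key: 1, ctr [bound]: 1, val [bound]: 1
order of uses: acc, ctr, val, key
typing: well-typed — term : T3
ordered: ✓ — one use each (acc, key, ctr, val); ordered split holds
linear: ✓ — single use per variable (acc, key, ctr, val)
affine: ✓ — at most one use each (acc, key, ctr, val)
relevant: ✓ — every one of acc, key, ctr, val appears
unrestricted: ✓ — well-typed at T3; no restrictions here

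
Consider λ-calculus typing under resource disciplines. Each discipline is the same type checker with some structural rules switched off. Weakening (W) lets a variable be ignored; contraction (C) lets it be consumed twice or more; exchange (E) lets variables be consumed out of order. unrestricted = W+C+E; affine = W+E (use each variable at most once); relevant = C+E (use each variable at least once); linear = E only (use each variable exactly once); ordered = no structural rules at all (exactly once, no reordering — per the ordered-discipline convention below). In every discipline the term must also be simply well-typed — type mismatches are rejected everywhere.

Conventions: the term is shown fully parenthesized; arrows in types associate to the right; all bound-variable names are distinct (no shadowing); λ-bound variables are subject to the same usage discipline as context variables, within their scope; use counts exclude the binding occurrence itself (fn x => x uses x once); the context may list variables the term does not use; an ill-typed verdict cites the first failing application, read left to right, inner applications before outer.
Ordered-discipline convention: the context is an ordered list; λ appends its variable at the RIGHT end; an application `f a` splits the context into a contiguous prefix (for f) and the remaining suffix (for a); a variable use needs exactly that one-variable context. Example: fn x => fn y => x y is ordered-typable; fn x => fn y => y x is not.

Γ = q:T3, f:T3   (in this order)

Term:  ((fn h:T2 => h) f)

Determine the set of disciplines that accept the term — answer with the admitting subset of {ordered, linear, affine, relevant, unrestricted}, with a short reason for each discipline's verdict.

accepted by: none
variable uses: q: 0×, f: 1×, h (λ-bound): 1×
left-to-right use order: h, f
typing: ill-typed: an application expects T2 but receives T3
ordered: ✗ — not simply typable
linear: ✗ — fails simple typing
affine: ✗ — a type mismatch blocks all five
relevant: ✗ — the type mismatch rejects it
unrestricted: ✗ — not simply typable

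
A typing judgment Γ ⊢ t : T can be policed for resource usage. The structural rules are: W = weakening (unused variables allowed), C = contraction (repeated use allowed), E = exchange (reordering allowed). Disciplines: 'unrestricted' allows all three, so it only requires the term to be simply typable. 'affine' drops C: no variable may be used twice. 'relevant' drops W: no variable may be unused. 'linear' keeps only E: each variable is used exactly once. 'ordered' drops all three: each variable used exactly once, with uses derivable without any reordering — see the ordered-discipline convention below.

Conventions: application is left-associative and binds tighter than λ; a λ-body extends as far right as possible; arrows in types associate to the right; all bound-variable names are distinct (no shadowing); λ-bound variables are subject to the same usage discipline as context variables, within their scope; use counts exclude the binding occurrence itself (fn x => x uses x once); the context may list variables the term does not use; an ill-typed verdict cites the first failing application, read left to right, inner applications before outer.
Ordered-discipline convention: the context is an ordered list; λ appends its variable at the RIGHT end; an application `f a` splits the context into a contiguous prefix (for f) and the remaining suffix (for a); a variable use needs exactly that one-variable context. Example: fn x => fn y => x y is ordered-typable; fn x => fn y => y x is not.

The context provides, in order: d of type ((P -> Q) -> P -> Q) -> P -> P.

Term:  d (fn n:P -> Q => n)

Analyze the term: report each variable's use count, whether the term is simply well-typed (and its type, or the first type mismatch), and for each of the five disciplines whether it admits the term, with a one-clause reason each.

variable uses: d ×1, n [bound] ×1
use order (left to right): d, n
typing: well-typed at P -> P
ordered: ✓, single-use (d, n), ordered derivation ok
linear: ✓, d, n: one use apiece
affine: ✓, d, n: no repeats, contraction unneeded
relevant: ✓, none of d, n goes unused
unrestricted: ✓, type-checks (P -> P) and nothing is barred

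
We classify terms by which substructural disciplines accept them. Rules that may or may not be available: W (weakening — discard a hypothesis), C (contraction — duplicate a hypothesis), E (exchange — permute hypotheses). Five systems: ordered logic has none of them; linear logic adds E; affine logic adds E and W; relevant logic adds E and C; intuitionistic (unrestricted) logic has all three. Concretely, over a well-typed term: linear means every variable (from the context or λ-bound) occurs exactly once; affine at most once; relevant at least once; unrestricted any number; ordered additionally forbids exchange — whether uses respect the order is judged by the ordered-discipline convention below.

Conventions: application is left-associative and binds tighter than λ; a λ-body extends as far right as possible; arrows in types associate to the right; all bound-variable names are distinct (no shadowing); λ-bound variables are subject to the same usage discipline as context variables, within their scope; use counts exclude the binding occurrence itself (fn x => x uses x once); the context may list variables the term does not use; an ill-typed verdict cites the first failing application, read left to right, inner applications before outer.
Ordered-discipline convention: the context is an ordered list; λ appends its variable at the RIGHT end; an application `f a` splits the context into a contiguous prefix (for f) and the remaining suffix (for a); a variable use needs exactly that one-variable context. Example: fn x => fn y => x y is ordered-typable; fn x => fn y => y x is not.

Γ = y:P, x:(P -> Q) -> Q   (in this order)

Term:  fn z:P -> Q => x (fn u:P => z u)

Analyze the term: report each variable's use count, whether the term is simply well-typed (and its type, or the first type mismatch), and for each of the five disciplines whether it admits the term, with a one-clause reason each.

usage: y=0, x=1, z (bound)=1, u (bound)=1
use order (left to right): x, z, u
typing: the term checks, with type (P -> Q) -> Q
ordered: ✗ — y left unused
linear: ✗ — y left unused
affine: ✓ — none of y, x, z, u used more than once
relevant: ✗ — y left unused
unrestricted: ✓ — type-checks ((P -> Q) -> Q) and nothing is barred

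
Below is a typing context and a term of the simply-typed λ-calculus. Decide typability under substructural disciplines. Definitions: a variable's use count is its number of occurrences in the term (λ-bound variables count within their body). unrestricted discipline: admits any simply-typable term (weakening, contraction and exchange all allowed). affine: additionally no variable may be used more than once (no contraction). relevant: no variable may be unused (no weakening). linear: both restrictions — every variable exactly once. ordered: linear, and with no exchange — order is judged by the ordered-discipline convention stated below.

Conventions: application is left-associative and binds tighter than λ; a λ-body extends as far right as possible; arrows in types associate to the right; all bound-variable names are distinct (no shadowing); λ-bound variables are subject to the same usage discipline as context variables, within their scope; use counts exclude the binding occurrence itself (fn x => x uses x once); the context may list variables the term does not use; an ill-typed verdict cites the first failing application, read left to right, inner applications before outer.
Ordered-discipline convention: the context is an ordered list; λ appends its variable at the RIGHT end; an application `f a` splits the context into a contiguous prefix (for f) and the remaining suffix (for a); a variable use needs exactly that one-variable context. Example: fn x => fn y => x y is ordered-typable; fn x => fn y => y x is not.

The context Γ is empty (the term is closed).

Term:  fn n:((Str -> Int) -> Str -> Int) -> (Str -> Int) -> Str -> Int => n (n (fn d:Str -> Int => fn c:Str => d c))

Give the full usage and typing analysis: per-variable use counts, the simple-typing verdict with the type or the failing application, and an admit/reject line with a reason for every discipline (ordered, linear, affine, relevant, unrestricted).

use counts: n (λ-bound) ×2, d (λ-bound) ×1, c (λ-bound) ×1
use order (left to right): n, n, d, c
typing: well-typed at (((Str -> Int) -> Str -> Int) -> (Str -> Int) -> Str -> Int) -> (Str -> Int) -> Str -> Int
ordered: ✗ — n ×2 used more than once (contraction)
linear: ✗ — n ×2 used more than once (contraction)
affine: ✗ — n ×2 used more than once (contraction)
relevant: ✓ — n, d, c: all used, weakening unneeded
unrestricted: ✓ — typability at (((Str -> Int) -> Str -> Int) -> (Str -> Int) -> Str -> Int) -> (Str -> Int) -> Str -> Int is all that's needed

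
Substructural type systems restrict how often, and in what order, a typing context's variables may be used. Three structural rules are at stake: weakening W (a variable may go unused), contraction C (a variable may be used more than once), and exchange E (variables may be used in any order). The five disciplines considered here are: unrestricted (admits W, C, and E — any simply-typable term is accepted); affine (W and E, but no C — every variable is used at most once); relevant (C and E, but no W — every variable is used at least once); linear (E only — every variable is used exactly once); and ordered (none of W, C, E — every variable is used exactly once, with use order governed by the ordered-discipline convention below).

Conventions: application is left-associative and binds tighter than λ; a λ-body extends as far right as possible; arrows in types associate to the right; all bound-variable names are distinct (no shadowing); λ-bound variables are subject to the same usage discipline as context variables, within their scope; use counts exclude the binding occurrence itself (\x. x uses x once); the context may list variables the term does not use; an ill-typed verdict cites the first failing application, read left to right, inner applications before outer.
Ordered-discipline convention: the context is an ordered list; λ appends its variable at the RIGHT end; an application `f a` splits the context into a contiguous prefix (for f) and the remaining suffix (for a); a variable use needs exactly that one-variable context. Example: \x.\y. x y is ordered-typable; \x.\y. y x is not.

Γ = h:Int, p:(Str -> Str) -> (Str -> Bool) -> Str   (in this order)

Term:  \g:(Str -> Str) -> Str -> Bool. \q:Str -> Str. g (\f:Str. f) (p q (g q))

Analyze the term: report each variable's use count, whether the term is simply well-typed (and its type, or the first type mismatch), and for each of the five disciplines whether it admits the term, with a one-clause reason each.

usage: h ×0, p ×1, g (bound) ×2, q (bound) ×2, f (bound) ×1
order of uses: g, f, p, q, g, q
typing: well-typed at ((Str -> Str) -> Str -> Bool) -> (Str -> Str) -> Bool
ordered: ✗, g ×2, q ×2 used more than once (contraction); unused: h — weakening required
linear: ✗, g ×2, q ×2 used more than once (contraction); unused: h — weakening required
affine: ✗, g ×2, q ×2 used more than once (contraction)
relevant: ✗, unused: h — weakening required
unrestricted: ✓, type-checks (((Str -> Str) -> Str -> Bool) -> (Str -> Str) -> Bool) and nothing is barred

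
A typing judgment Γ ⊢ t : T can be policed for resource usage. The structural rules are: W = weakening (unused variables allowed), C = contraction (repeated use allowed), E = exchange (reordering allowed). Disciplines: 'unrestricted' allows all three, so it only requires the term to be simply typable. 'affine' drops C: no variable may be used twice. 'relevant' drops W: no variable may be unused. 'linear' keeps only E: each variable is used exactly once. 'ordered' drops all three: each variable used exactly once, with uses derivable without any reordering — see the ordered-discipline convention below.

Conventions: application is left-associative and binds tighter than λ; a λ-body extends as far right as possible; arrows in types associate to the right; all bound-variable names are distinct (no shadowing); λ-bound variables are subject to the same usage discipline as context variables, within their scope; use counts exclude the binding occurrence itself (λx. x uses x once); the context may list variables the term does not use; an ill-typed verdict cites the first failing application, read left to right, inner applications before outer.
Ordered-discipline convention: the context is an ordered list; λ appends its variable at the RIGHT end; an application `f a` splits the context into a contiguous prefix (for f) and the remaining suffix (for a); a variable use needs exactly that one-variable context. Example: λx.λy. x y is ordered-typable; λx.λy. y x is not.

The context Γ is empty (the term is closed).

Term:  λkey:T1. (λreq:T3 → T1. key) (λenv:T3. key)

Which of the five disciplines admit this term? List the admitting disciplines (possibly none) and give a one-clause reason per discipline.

admitted by: unrestricted
usage: key (λ-bound)=2; req (λ-bound)=0; env (λ-bound)=0
use order (left to right): key, key
typing: ✓ — T1 → T1
ordered: ✗, uses contraction: key ×2; req, env never used (weakening)
linear: ✗, uses contraction: key ×2; req, env never used (weakening)
affine: ✗, uses contraction: key ×2
relevant: ✗, req, env never used (weakening)
unrestricted: ✓, type-checks (T1 → T1) and nothing is barred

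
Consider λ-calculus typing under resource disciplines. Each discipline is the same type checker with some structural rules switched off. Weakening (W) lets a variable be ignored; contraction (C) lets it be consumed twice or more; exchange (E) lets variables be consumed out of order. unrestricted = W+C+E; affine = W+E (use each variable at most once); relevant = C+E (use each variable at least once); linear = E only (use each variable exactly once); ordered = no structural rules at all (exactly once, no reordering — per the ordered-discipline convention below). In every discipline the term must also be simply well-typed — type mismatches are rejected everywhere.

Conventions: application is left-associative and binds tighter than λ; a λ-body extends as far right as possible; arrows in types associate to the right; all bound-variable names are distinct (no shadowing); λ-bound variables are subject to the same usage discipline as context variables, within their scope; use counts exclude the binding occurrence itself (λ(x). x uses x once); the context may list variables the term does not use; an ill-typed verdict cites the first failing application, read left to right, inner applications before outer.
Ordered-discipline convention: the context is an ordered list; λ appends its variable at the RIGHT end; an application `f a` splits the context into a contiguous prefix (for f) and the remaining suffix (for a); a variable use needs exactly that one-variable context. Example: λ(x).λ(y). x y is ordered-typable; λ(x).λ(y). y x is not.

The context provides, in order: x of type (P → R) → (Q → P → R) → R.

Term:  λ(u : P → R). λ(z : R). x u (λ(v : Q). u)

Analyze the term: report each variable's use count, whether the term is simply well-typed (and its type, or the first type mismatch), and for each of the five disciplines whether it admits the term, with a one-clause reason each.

variable uses: x=1, u [bound]=2, z [bound]=0, v [bound]=0
left-to-right use order: x, u, u
typing: well-typed at (P → R) → R → R
ordered: ✗, repeated use of u ×2; needs weakening: z, v unused
linear: ✗, repeated use of u ×2; needs weakening: z, v unused
affine: ✗, repeated use of u ×2
relevant: ✗, needs weakening: z, v unused
unrestricted: ✓, simply typable at (P → R) → R → R; W, C, E all held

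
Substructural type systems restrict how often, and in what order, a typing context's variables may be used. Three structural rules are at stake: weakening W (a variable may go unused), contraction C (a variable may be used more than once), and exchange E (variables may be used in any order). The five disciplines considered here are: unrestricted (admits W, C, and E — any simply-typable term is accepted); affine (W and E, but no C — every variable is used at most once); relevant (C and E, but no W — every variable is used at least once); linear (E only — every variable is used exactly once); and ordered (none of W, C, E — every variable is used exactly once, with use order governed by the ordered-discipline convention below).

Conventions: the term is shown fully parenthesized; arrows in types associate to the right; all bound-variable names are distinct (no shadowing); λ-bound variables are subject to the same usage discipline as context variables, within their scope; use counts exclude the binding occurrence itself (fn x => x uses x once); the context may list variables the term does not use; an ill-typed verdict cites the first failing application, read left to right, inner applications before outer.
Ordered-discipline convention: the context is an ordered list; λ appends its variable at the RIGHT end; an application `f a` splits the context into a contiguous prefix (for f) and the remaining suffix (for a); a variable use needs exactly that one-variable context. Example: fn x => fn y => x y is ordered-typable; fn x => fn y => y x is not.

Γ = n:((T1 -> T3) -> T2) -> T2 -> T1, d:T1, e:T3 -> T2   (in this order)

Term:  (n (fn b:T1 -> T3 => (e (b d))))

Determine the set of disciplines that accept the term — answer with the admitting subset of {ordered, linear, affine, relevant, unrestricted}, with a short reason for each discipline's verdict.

admitted by: linear, affine, relevant, unrestricted
usage: n: 1; d: 1; e: 1; b (bound): 1
use order (left to right): n, e, b, d
typing: well-typed at T2 -> T1
ordered: ✗, needs exchange: uses follow n, e, b, d
linear: ✓, single use per variable (n, d, e, b)
affine: ✓, n, d, e, b: no repeats, contraction unneeded
relevant: ✓, every one of n, d, e, b appears
unrestricted: ✓, typability at T2 -> T1 is all that's needed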